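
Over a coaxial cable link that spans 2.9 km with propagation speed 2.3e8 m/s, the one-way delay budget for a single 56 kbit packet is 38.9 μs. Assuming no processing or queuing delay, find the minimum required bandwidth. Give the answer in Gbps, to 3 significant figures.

Propagation delay = 2900 / 2.3e+08 = 12.6087 μs.
Transmission budget = 38.9 − 12.6087 = 26.2913 μs.
R ≥ L / t_tx = 56000 bits / 2.62913e-05 s = 2.13 Gbps.

2.13 Gbps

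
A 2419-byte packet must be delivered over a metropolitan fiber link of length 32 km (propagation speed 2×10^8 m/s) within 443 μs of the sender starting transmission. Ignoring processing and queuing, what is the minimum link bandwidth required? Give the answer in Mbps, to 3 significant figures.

L = 19352 bits.
Propagation delay = 32000 / 200000000 = 160 μs.
Transmission budget = 443 − 160 = 283 μs.
R ≥ L / t_tx = 19352 bits / 0.000283 s = 68.4 Mbps.

68.4 Mbps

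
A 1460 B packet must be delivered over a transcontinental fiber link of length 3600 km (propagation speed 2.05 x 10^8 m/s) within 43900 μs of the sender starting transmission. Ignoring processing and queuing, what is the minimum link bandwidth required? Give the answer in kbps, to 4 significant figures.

L = 11680 bits.
Propagation delay = 3600000 / 2.05e+08 = 17561 μs.
Transmission budget = 43900 − 17561 = 26339 μs.
R ≥ L / t_tx = 11680 bits / 0.026339 s = 443.4 kbps.

443.4 kbps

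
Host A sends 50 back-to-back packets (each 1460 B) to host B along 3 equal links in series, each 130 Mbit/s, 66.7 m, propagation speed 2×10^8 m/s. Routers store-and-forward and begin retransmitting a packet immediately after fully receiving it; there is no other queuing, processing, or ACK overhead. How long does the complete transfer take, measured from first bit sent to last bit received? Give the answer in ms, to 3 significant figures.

Per-hop transmission t_tx = L/R = 11680/130000000 = 0.0898462 ms.
Per-hop propagation t_prop = 66.7/200000000 = 0.0003335 ms.
Pipeline fill: first packet needs 3·t_tx to clear all hops; remaining 49 packets each add one t_tx.
Total = (3+50-1)·t_tx + 3·t_prop = 52·0.0898462 + 3·0.0003335 = 4.67 ms.

4.67 ms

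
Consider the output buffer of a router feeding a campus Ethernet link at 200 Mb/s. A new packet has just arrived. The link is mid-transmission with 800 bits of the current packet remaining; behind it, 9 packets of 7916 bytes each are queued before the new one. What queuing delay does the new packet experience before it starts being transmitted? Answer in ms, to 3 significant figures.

2.85 ms

Each queued packet: L/R = 63328/200000000 = 0.31664 ms.
9 queued → 2.84976 ms.
Plus remaining 800 bits of current packet: 0.004 ms.
Queuing delay = 2.85 ms.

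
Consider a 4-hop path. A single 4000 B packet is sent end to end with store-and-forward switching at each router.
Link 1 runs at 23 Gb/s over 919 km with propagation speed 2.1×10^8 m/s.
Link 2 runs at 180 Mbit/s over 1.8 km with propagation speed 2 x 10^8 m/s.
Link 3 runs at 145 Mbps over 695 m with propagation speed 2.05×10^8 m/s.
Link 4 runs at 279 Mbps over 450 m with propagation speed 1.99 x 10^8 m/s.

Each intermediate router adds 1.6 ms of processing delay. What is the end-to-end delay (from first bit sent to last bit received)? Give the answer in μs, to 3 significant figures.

9710 μs

L = 4000 × 8 = 32000 bits.
Transmission delays (L/R per hop): 1.3913, 177.778, 220.69, 114.695 μs; sum = 514.554 μs.
Propagation delays (d/s per hop): 4376.19, 9, 3.39024, 2.26131 μs; sum = 4390.84 μs.
Processing at 3 router(s): 3 × 1.6 ms = 4800 μs.
End-to-end = 9710 μs.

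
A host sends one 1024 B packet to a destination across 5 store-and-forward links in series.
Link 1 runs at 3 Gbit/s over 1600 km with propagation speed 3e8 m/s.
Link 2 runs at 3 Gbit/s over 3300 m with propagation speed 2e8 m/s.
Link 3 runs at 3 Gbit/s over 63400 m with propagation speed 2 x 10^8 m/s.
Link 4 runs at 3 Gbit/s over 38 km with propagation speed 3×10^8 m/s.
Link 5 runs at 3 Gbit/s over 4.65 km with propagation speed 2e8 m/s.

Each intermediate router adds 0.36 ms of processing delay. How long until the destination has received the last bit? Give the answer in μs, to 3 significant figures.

L = 1024 × 8 = 8192 bits.
Transmission delay per hop = L/R = 8192/3000000000 = 2.73067 μs; 5 hops → 13.6533 μs.
Propagation delays (d/s per hop): 5333.33, 16.5, 317, 126.667, 23.25 μs; sum = 5816.75 μs.
Processing at 4 router(s): 4 × 0.36 ms = 1440 μs.
End-to-end = 7270 μs.

7270 μs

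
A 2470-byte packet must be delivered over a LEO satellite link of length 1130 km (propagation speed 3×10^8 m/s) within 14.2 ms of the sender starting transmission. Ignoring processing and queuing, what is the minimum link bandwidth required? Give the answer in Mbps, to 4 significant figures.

1.894 Mbps

L = 19760 bits.
Propagation delay = 1130000 / 300000000 = 3.76667 ms.
Transmission budget = 14.2 − 3.76667 = 10.4333 ms.
R ≥ L / t_tx = 19760 bits / 0.0104333 s = 1.894 Mbps.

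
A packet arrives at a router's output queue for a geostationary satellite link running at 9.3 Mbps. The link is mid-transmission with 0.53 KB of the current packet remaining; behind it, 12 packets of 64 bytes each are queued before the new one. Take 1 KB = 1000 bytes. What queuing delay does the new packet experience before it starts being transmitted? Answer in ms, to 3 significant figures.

1.12 ms

Each queued packet: L/R = 512/9300000 = 0.0550538 ms.
12 queued → 0.660645 ms.
Plus remaining 4240 bits of current packet: 0.455914 ms.
Queuing delay = 1.12 ms.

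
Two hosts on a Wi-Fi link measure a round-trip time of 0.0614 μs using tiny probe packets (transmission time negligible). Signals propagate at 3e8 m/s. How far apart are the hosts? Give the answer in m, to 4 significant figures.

9.210 m

One-way propagation = RTT/2 = 0.0307 μs.
d = s × t = 300000000 × 3.07e-08 = 9.210 m.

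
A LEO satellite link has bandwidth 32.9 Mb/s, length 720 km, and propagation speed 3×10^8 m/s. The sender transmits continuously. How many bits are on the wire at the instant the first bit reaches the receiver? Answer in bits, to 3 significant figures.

79000 bits

Propagation delay = 720000 / 300000000 = 0.0024 s.
BDP = R × t_prop = 32900000 × 0.0024 = 78960 bits.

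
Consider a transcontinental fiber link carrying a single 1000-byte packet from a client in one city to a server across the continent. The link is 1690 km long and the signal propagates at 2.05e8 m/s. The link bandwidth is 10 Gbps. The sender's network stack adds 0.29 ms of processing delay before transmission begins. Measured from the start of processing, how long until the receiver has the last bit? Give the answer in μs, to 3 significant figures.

L = 1000 × 8 = 8000 bits.
Transmission delay = L/R = 8000 / 10000000000 = 0.8 μs.
Propagation delay = d/s = 1690000 m / 2.05e+08 m/s = 8243.9 μs.
Plus processing delay 0.29 ms = 290 μs.
Total = 8530 μs.

8530 μs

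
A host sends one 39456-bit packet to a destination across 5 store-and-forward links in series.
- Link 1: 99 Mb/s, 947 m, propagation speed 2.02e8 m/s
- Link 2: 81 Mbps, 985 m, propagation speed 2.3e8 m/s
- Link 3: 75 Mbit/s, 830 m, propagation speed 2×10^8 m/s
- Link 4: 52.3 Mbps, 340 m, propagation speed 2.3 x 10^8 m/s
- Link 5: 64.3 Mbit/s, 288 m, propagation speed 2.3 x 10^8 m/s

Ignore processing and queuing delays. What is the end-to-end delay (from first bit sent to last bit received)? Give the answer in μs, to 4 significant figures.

Transmission delays (L/R per hop): 398.545, 487.111, 526.08, 754.417, 613.624 μs; sum = 2779.78 μs.
Propagation delays (d/s per hop): 4.68812, 4.28261, 4.15, 1.47826, 1.25217 μs; sum = 15.8512 μs.
End-to-end = 2796 μs.

2796 μs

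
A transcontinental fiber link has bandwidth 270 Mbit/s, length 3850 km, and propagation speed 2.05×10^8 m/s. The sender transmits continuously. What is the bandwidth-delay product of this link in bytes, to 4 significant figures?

633800 bytes

Propagation delay = 3850000 / 2.05e+08 = 0.0187805 s.
BDP = R × t_prop = 270000000 × 0.0187805 = 5070730 bits.
In bytes: 5070730/8 = 633800 bytes.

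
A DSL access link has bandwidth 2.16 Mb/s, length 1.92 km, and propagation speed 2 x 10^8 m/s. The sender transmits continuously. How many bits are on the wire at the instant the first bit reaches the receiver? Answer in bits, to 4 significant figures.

20.74 bits

Propagation delay = 1920 / 200000000 = 9.6e-06 s.
BDP = R × t_prop = 2160000 × 9.6e-06 = 20.736 bits.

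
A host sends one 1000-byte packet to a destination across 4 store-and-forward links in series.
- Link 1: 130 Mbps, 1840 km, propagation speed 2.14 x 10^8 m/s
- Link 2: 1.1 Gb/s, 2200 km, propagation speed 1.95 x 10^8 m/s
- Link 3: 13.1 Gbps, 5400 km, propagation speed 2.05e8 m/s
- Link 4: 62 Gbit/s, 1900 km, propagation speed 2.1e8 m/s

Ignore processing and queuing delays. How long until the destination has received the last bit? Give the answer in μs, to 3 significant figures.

L = 1000 × 8 = 8000 bits.
Transmission delays (L/R per hop): 61.5385, 7.27273, 0.610687, 0.129032 μs; sum = 69.5509 μs.
Propagation delays (d/s per hop): 8598.13, 11282.1, 26341.5, 9047.62 μs; sum = 55269.3 μs.
End-to-end = 55300 μs.

55300 μs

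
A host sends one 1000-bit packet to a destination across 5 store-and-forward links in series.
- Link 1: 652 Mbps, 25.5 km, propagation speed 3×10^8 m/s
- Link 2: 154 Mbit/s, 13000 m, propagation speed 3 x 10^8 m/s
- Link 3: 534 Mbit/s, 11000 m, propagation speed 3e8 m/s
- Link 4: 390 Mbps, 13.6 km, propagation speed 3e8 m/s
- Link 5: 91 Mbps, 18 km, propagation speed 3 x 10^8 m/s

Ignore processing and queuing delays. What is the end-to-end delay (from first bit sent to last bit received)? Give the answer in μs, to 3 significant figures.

Transmission delays (L/R per hop): 1.53374, 6.49351, 1.87266, 2.5641, 10.989 μs; sum = 23.453 μs.
Propagation delays (d/s per hop): 85, 43.3333, 36.6667, 45.3333, 60 μs; sum = 270.333 μs.
End-to-end = 294 μs.

294 μs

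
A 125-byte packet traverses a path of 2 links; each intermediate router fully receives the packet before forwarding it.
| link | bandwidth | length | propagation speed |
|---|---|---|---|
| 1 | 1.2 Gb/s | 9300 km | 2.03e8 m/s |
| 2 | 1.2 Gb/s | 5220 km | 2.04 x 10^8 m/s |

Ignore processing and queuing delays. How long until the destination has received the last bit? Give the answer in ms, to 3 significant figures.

71.4 ms

L = 125 × 8 = 1000 bits.
Transmission delay per hop = L/R = 1000/1200000000 = 0.000833333 ms; 2 hops → 0.00166667 ms.
Propagation delays (d/s per hop): 45.8128, 25.5882 ms; sum = 71.401 ms.
End-to-end = 71.4 ms.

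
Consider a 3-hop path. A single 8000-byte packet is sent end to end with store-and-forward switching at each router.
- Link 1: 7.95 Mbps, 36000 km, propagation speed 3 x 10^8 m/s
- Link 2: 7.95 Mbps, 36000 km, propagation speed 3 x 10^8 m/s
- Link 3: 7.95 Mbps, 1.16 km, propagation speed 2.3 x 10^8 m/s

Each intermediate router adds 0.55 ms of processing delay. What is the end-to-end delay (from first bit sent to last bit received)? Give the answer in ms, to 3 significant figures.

265 ms

L = 8000 × 8 = 64000 bits.
Transmission delay per hop = L/R = 64000/7950000 = 8.05031 ms; 3 hops → 24.1509 ms.
Propagation delays (d/s per hop): 120, 120, 0.00504348 ms; sum = 240.005 ms.
Processing at 2 router(s): 2 × 0.55 ms = 1.1 ms.
End-to-end = 265 ms.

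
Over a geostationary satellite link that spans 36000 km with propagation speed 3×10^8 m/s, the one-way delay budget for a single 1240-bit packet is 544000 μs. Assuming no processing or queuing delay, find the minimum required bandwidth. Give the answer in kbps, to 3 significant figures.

Propagation delay = 36000000 / 300000000 = 120000 μs.
Transmission budget = 544000 − 120000 = 424000 μs.
R ≥ L / t_tx = 1240 bits / 0.424 s = 2.92 kbps.

2.92 kbps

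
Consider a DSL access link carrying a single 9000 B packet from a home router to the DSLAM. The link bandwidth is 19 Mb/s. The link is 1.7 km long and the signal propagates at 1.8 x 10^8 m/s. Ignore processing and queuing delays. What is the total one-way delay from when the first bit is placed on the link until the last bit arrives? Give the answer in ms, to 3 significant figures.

3.80 ms

L = 9000 × 8 = 72000 bits.
Transmission delay = L/R = 72000 / 19000000 = 3.78947 ms.
Propagation delay = d/s = 1700 m / 180000000 m/s = 0.00944444 ms.
Total = 3.80 ms.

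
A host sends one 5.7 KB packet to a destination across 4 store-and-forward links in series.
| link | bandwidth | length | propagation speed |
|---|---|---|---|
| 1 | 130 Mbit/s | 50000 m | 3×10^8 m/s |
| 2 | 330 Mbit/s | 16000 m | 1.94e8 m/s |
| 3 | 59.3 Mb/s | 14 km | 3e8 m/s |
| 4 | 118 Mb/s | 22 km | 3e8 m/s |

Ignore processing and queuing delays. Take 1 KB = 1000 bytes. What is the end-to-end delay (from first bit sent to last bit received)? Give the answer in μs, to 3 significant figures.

2010 μs

L = 45600 bits.
Transmission delays (L/R per hop): 350.769, 138.182, 768.971, 386.441 μs; sum = 1644.36 μs.
Propagation delays (d/s per hop): 166.667, 82.4742, 46.6667, 73.3333 μs; sum = 369.141 μs.
End-to-end = 2010 μs.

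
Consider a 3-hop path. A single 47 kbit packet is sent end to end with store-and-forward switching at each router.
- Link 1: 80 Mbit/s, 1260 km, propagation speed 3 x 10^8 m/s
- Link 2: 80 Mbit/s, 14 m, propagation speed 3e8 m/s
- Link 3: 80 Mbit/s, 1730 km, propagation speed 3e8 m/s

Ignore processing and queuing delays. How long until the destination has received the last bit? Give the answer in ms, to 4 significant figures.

11.73 ms

L = 47000 bits.
Transmission delay per hop = L/R = 47000/80000000 = 0.5875 ms; 3 hops → 1.7625 ms.
Propagation delays (d/s per hop): 4.2, 4.66667e-05, 5.76667 ms; sum = 9.96671 ms.
End-to-end = 11.73 ms.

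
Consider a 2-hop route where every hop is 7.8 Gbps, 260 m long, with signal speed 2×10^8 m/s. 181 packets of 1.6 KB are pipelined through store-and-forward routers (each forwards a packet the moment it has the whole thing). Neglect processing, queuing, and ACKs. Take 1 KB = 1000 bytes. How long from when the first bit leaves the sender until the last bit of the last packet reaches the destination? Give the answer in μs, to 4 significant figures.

Per-hop transmission t_tx = L/R = 12800/7800000000 = 1.64103 μs.
Per-hop propagation t_prop = 260/200000000 = 1.3 μs.
Pipeline fill: first packet needs 2·t_tx to clear all hops; remaining 180 packets each add one t_tx.
Total = (2+181-1)·t_tx + 2·t_prop = 182·1.64103 + 2·1.3 = 301.3 μs.

301.3 μs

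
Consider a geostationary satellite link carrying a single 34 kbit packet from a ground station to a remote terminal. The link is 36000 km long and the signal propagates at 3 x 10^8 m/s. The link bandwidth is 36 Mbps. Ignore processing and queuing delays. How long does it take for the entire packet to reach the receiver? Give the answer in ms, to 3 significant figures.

L = 34000 bits.
Transmission delay = L/R = 34000 / 36000000 = 0.944444 ms.
Propagation delay = d/s = 36000000 m / 300000000 m/s = 120 ms.
Total = 121 ms.

121 ms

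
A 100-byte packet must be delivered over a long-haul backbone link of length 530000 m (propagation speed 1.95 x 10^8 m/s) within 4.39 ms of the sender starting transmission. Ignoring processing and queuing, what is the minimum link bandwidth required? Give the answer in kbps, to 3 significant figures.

L = 800 bits.
Propagation delay = 530000 / 195000000 = 2.71795 ms.
Transmission budget = 4.39 − 2.71795 = 1.67205 ms.
R ≥ L / t_tx = 800 bits / 0.00167205 s = 478 kbps.

478 kbps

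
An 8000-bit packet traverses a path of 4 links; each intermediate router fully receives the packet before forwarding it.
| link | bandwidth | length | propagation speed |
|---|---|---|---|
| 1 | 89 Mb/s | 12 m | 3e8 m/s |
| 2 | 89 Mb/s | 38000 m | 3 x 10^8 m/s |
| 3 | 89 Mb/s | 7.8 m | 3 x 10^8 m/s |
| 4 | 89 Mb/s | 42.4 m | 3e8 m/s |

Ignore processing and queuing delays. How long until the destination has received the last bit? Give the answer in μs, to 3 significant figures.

486 μs

Transmission delay per hop = L/R = 8000/89000000 = 89.8876 μs; 4 hops → 359.551 μs.
Propagation delays (d/s per hop): 0.04, 126.667, 0.026, 0.141333 μs; sum = 126.874 μs.
End-to-end = 486 μs.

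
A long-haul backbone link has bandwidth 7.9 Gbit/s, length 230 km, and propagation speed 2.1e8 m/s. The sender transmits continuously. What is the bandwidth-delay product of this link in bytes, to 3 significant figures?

Propagation delay = 230000 / 210000000 = 0.00109524 s.
BDP = R × t_prop = 7900000000 × 0.00109524 = 8652380 bits.
In bytes: 8652380/8 = 1080000 bytes.

1080000 bytes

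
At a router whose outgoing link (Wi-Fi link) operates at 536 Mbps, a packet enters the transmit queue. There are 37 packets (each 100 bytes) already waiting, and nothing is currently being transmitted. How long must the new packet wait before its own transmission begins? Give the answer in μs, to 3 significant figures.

55.2 μs

Each queued packet: L/R = 800/536000000 = 1.49254 μs.
37 queued → 55.2239 μs.
Queuing delay = 55.2 μs.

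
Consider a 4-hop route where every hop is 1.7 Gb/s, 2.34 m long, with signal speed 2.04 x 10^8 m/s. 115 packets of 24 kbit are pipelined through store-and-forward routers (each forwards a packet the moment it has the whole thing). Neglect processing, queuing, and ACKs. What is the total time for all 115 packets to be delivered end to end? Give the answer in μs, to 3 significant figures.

Per-hop transmission t_tx = L/R = 24000/1700000000 = 14.1176 μs.
Per-hop propagation t_prop = 2.34/204000000 = 0.0114706 μs.
Pipeline fill: first packet needs 4·t_tx to clear all hops; remaining 114 packets each add one t_tx.
Total = (4+115-1)·t_tx + 4·t_prop = 118·14.1176 + 4·0.0114706 = 1670 μs.

1670 μs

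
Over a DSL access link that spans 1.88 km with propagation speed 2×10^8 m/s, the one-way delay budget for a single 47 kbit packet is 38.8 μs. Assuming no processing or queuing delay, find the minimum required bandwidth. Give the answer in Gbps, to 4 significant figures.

1.599 Gbps

Propagation delay = 1880 / 200000000 = 9.4 μs.
Transmission budget = 38.8 − 9.4 = 29.4 μs.
R ≥ L / t_tx = 47000 bits / 2.94e-05 s = 1.599 Gbps.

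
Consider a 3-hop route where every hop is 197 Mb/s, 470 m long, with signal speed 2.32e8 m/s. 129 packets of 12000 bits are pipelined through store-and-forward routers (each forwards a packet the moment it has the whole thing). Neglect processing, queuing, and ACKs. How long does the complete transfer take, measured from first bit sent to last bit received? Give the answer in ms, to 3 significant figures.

Per-hop transmission t_tx = L/R = 12000/197000000 = 0.0609137 ms.
Per-hop propagation t_prop = 470/2.32e+08 = 0.00202586 ms.
Pipeline fill: first packet needs 3·t_tx to clear all hops; remaining 128 packets each add one t_tx.
Total = (3+129-1)·t_tx + 3·t_prop = 131·0.0609137 + 3·0.00202586 = 7.99 ms.

7.99 ms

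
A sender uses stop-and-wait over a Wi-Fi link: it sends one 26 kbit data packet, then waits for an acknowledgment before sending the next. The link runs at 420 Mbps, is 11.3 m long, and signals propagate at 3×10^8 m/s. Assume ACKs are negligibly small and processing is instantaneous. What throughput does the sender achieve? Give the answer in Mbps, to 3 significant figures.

419 Mbps

t_tx = L/R = 26000/420000000 = 6.19048e-05 s.
t_prop = 11.3/300000000 = 3.76667e-08 s; RTT = 7.53333e-08 s.
Cycle = t_tx + RTT = 6.19801e-05 s.
Throughput = L / cycle = 26000 / 6.19801e-05 = 419 Mbps.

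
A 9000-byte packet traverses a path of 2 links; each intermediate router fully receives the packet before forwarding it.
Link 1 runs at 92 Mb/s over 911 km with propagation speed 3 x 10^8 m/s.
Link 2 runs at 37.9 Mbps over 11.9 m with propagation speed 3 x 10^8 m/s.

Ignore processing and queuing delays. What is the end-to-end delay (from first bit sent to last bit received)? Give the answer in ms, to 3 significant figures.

L = 9000 × 8 = 72000 bits.
Transmission delays (L/R per hop): 0.782609, 1.89974 ms; sum = 2.68234 ms.
Propagation delays (d/s per hop): 3.03667, 3.96667e-05 ms; sum = 3.03671 ms.
End-to-end = 5.72 ms.

5.72 ms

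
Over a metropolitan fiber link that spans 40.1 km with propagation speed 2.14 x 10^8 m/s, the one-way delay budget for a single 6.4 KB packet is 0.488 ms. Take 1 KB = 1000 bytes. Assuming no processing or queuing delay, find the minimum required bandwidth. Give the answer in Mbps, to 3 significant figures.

170 Mbps

L = 51200 bits.
Propagation delay = 40100 / 214000000 = 0.187383 ms.
Transmission budget = 0.488 − 0.187383 = 0.300617 ms.
R ≥ L / t_tx = 51200 bits / 0.000300617 s = 170 Mbps.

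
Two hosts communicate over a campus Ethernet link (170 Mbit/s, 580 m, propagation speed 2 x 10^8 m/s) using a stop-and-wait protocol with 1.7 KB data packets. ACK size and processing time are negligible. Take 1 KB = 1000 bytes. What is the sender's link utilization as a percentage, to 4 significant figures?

93.24 %

t_tx = L/R = 13600/170000000 = 8e-05 s.
t_prop = 580/200000000 = 2.9e-06 s; RTT = 5.8e-06 s.
Cycle = t_tx + RTT = 8.58e-05 s.
Utilization = t_tx / cycle = 8e-05/8.58e-05 = 93.24 %.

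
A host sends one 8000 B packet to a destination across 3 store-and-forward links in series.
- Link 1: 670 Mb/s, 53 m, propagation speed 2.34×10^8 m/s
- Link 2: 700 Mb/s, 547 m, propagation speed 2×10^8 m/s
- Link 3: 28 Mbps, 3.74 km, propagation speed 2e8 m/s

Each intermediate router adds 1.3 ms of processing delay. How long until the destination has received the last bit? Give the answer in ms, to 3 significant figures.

5.09 ms

L = 8000 × 8 = 64000 bits.
Transmission delays (L/R per hop): 0.0955224, 0.0914286, 2.28571 ms; sum = 2.47267 ms.
Propagation delays (d/s per hop): 0.000226496, 0.002735, 0.0187 ms; sum = 0.0216615 ms.
Processing at 2 router(s): 2 × 1.3 ms = 2.6 ms.
End-to-end = 5.09 ms.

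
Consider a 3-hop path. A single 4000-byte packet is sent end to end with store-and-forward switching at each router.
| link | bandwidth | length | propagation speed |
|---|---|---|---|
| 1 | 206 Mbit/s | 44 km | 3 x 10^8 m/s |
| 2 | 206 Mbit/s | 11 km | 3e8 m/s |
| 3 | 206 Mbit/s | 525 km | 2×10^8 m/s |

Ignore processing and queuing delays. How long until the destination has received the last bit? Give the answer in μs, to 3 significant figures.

L = 4000 × 8 = 32000 bits.
Transmission delay per hop = L/R = 32000/206000000 = 155.34 μs; 3 hops → 466.019 μs.
Propagation delays (d/s per hop): 146.667, 36.6667, 2625 μs; sum = 2808.33 μs.
End-to-end = 3270 μs.

3270 μs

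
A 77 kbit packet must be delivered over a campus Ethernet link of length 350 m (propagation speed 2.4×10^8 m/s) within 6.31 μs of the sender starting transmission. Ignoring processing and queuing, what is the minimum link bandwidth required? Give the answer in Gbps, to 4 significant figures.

Propagation delay = 350 / 240000000 = 1.45833 μs.
Transmission budget = 6.31 − 1.45833 = 4.85167 μs.
R ≥ L / t_tx = 77000 bits / 4.85167e-06 s = 15.87 Gbps.

15.87 Gbps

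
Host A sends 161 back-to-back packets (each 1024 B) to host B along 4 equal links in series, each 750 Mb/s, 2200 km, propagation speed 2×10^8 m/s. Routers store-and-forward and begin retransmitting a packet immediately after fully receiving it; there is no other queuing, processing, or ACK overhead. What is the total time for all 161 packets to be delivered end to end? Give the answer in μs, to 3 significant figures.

45800 μs

Per-hop transmission t_tx = L/R = 8192/750000000 = 10.9227 μs.
Per-hop propagation t_prop = 2200000/200000000 = 11000 μs.
Pipeline fill: first packet needs 4·t_tx to clear all hops; remaining 160 packets each add one t_tx.
Total = (4+161-1)·t_tx + 4·t_prop = 164·10.9227 + 4·11000 = 45800 μs.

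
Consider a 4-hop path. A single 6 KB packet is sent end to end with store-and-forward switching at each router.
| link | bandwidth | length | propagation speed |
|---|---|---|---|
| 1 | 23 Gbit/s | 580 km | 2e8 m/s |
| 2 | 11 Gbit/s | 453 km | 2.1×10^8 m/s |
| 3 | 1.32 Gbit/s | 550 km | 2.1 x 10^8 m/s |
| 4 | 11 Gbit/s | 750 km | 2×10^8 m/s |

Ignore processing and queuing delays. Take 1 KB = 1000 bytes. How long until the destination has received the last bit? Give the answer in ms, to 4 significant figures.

L = 48000 bits.
Transmission delays (L/R per hop): 0.00208696, 0.00436364, 0.0363636, 0.00436364 ms; sum = 0.0471779 ms.
Propagation delays (d/s per hop): 2.9, 2.15714, 2.61905, 3.75 ms; sum = 11.4262 ms.
End-to-end = 11.47 ms.

11.47 ms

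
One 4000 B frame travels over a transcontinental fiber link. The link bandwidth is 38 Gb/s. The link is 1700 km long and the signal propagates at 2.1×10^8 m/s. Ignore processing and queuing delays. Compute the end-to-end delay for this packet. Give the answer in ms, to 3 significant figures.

L = 4000 × 8 = 32000 bits.
Transmission delay = L/R = 32000 / 38000000000 = 0.000842105 ms.
Propagation delay = d/s = 1700000 m / 210000000 m/s = 8.09524 ms.
Total = 8.10 ms.

8.10 ms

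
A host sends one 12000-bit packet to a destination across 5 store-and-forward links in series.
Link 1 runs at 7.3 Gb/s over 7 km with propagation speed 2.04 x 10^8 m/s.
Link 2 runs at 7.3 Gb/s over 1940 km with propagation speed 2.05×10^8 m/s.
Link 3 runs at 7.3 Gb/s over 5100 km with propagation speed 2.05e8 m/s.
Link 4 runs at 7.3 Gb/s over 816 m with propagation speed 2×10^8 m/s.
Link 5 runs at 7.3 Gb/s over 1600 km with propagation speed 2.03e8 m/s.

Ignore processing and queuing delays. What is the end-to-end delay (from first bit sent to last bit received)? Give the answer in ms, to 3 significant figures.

Transmission delay per hop = L/R = 12000/7300000000 = 0.00164384 ms; 5 hops → 0.00821918 ms.
Propagation delays (d/s per hop): 0.0343137, 9.46341, 24.878, 0.00408, 7.88177 ms; sum = 42.2616 ms.
End-to-end = 42.3 ms.

42.3 ms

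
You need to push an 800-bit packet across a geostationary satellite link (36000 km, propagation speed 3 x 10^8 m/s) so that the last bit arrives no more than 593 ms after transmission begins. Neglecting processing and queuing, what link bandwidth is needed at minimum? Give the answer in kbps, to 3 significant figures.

1.69 kbps

Propagation delay = 36000000 / 300000000 = 120 ms.
Transmission budget = 593 − 120 = 473 ms.
R ≥ L / t_tx = 800 bits / 0.473 s = 1.69 kbps.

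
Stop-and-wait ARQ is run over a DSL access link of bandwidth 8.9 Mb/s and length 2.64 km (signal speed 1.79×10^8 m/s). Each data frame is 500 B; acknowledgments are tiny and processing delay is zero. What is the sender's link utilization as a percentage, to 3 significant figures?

t_tx = L/R = 4000/8900000 = 0.000449438 s.
t_prop = 2640/179000000 = 1.47486e-05 s; RTT = 2.94972e-05 s.
Cycle = t_tx + RTT = 0.000478935 s.
Utilization = t_tx / cycle = 0.000449438/0.000478935 = 93.8 %.

93.8 %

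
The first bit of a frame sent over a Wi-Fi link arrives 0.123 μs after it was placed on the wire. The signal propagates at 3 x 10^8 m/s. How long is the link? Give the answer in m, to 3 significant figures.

d = s × t_prop = 300000000 × 1.23e-07 = 36.9 m.

36.9 m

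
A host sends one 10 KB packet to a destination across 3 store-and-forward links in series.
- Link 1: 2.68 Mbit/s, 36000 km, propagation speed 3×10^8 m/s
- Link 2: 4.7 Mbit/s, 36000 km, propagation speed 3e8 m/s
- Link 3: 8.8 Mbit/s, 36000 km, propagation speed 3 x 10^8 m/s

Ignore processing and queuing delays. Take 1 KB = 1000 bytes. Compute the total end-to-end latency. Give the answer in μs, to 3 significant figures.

L = 80000 bits.
Transmission delays (L/R per hop): 29850.7, 17021.3, 9090.91 μs; sum = 55962.9 μs.
Propagation delays (d/s per hop): 120000, 120000, 120000 μs; sum = 360000 μs.
End-to-end = 416000 μs.

416000 μs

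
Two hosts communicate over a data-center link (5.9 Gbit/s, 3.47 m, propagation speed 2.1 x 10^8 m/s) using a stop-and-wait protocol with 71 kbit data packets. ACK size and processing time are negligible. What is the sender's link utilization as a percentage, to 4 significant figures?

99.73 %

t_tx = L/R = 71000/5900000000 = 1.20339e-05 s.
t_prop = 3.47/210000000 = 1.65238e-08 s; RTT = 3.30476e-08 s.
Cycle = t_tx + RTT = 1.20669e-05 s.
Utilization = t_tx / cycle = 1.20339e-05/1.20669e-05 = 99.73 %.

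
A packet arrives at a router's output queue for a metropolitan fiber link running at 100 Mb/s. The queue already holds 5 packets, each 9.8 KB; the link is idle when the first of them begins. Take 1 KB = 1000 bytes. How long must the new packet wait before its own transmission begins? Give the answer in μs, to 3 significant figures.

Each queued packet: L/R = 78400/100000000 = 784 μs.
5 queued → 3920 μs.
Queuing delay = 3920 μs.

3920 μs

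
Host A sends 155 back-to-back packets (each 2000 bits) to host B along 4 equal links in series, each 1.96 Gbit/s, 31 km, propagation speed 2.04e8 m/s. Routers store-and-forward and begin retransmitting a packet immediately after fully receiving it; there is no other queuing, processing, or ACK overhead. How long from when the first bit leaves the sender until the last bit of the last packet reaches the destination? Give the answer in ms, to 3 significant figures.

0.769 ms

Per-hop transmission t_tx = L/R = 2000/1960000000 = 0.00102041 ms.
Per-hop propagation t_prop = 31000/204000000 = 0.151961 ms.
Pipeline fill: first packet needs 4·t_tx to clear all hops; remaining 154 packets each add one t_tx.
Total = (4+155-1)·t_tx + 4·t_prop = 158·0.00102041 + 4·0.151961 = 0.769 ms.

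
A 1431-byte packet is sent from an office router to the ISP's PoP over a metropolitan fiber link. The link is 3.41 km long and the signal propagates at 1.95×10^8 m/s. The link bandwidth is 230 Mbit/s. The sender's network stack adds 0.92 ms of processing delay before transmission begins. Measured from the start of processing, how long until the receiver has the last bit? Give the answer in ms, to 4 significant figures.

L = 1431 × 8 = 11448 bits.
Transmission delay = L/R = 11448 / 230000000 = 0.0497739 ms.
Propagation delay = d/s = 3410 m / 195000000 m/s = 0.0174872 ms.
Plus processing delay 0.92 ms = 0.92 ms.
Total = 0.9873 ms.

0.9873 ms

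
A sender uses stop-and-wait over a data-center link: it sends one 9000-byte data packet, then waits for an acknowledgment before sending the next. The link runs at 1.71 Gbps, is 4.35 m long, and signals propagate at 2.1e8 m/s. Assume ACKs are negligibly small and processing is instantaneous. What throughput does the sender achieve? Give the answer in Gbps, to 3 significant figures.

t_tx = L/R = 72000/1710000000 = 4.21053e-05 s.
t_prop = 4.35/210000000 = 2.07143e-08 s; RTT = 4.14286e-08 s.
Cycle = t_tx + RTT = 4.21467e-05 s.
Throughput = L / cycle = 72000 / 4.21467e-05 = 1.71 Gbps.

1.71 Gbps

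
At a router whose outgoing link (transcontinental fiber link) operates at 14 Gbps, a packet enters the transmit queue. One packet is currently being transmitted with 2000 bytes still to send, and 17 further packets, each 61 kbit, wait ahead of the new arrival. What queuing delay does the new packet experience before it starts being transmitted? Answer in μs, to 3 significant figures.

Each queued packet: L/R = 61000/14000000000 = 4.35714 μs.
17 queued → 74.0714 μs.
Plus remaining 16000 bits of current packet: 1.14286 μs.
Queuing delay = 75.2 μs.

75.2 μs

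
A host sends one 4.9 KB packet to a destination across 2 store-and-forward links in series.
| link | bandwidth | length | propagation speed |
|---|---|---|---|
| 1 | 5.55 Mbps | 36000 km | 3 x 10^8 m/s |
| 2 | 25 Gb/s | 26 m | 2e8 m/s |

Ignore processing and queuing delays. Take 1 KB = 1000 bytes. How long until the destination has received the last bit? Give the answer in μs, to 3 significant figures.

127000 μs

L = 39200 bits.
Transmission delays (L/R per hop): 7063.06, 1.568 μs; sum = 7064.63 μs.
Propagation delays (d/s per hop): 120000, 0.13 μs; sum = 120000 μs.
End-to-end = 127000 μs.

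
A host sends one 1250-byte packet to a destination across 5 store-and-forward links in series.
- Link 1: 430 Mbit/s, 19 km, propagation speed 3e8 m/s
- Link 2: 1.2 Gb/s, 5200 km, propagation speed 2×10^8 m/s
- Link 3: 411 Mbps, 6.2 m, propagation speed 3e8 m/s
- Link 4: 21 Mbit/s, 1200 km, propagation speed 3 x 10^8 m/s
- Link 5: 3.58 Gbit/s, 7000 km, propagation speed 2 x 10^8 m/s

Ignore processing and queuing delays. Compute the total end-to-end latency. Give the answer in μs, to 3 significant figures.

L = 1250 × 8 = 10000 bits.
Transmission delays (L/R per hop): 23.2558, 8.33333, 24.3309, 476.19, 2.7933 μs; sum = 534.904 μs.
Propagation delays (d/s per hop): 63.3333, 26000, 0.0206667, 4000, 35000 μs; sum = 65063.4 μs.
End-to-end = 65600 μs.

65600 μs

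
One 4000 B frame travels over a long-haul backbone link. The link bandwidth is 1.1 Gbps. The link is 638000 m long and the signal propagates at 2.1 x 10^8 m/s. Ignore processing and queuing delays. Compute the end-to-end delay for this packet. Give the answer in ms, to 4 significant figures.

L = 4000 × 8 = 32000 bits.
Transmission delay = L/R = 32000 / 1100000000 = 0.0290909 ms.
Propagation delay = d/s = 638000 m / 210000000 m/s = 3.0381 ms.
Total = 3.067 ms.

3.067 ms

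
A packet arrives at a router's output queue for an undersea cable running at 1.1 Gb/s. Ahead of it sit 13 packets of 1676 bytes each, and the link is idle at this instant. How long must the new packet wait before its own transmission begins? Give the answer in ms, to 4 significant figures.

0.1585 ms

Each queued packet: L/R = 13408/1100000000 = 0.0121891 ms.
13 queued → 0.158458 ms.
Queuing delay = 0.1585 ms.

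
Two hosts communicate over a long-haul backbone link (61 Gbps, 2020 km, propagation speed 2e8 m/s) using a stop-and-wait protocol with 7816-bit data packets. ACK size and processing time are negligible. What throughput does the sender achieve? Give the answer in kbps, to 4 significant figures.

386.9 kbps

t_tx = L/R = 7816/61000000000 = 1.28131e-07 s.
t_prop = 2020000/200000000 = 0.0101 s; RTT = 0.0202 s.
Cycle = t_tx + RTT = 0.0202001 s.
Throughput = L / cycle = 7816 / 0.0202001 = 386.9 kbps.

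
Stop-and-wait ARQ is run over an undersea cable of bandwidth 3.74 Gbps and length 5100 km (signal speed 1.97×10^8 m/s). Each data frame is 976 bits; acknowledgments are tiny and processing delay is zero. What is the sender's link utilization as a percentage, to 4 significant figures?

0.0005040 %

t_tx = L/R = 976/3740000000 = 2.60963e-07 s.
t_prop = 5100000/197000000 = 0.0258883 s; RTT = 0.0517766 s.
Cycle = t_tx + RTT = 0.0517769 s.
Utilization = t_tx / cycle = 2.60963e-07/0.0517769 = 0.0005040 %.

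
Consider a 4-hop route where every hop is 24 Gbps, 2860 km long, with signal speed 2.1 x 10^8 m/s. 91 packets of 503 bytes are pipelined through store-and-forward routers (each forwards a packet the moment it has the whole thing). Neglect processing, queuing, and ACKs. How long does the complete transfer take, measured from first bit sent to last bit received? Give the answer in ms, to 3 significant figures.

Per-hop transmission t_tx = L/R = 4024/24000000000 = 0.000167667 ms.
Per-hop propagation t_prop = 2860000/210000000 = 13.619 ms.
Pipeline fill: first packet needs 4·t_tx to clear all hops; remaining 90 packets each add one t_tx.
Total = (4+91-1)·t_tx + 4·t_prop = 94·0.000167667 + 4·13.619 = 54.5 ms.

54.5 ms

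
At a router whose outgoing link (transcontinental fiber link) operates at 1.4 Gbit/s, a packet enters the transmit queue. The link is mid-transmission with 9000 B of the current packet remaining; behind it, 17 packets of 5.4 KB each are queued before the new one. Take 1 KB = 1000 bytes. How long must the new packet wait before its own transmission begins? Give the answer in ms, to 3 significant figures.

Each queued packet: L/R = 43200/1400000000 = 0.0308571 ms.
17 queued → 0.524571 ms.
Plus remaining 72000 bits of current packet: 0.0514286 ms.
Queuing delay = 0.576 ms.

0.576 ms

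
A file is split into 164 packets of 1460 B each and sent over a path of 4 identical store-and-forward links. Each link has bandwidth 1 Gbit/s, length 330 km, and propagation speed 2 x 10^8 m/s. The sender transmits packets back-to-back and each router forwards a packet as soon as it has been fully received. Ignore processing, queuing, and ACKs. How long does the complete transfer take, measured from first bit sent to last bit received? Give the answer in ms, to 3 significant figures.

8.55 ms

Per-hop transmission t_tx = L/R = 11680/1000000000 = 0.01168 ms.
Per-hop propagation t_prop = 330000/200000000 = 1.65 ms.
Pipeline fill: first packet needs 4·t_tx to clear all hops; remaining 163 packets each add one t_tx.
Total = (4+164-1)·t_tx + 4·t_prop = 167·0.01168 + 4·1.65 = 8.55 ms.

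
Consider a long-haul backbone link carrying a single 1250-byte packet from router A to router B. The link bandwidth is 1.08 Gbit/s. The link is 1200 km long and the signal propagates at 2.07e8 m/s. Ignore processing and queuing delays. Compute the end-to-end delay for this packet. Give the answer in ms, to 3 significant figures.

5.81 ms

L = 1250 × 8 = 10000 bits.
Transmission delay = L/R = 10000 / 1080000000 = 0.00925926 ms.
Propagation delay = d/s = 1200000 m / 2.07e+08 m/s = 5.7971 ms.
Total = 5.81 ms.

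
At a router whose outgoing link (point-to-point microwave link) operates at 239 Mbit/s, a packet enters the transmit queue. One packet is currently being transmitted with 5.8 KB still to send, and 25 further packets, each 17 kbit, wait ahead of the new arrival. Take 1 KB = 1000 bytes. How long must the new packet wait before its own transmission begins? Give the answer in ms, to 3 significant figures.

1.97 ms

Each queued packet: L/R = 17000/239000000 = 0.0711297 ms.
25 queued → 1.77824 ms.
Plus remaining 46400 bits of current packet: 0.194142 ms.
Queuing delay = 1.97 ms.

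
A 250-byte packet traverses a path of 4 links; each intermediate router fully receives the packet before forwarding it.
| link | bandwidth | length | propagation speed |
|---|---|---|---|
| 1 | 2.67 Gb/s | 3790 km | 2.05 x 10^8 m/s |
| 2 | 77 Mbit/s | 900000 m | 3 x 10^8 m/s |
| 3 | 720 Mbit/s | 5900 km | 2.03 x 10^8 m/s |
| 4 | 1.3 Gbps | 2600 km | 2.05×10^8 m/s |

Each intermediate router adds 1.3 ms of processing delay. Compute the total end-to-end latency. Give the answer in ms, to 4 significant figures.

L = 250 × 8 = 2000 bits.
Transmission delays (L/R per hop): 0.000749064, 0.025974, 0.00277778, 0.00153846 ms; sum = 0.0310393 ms.
Propagation delays (d/s per hop): 18.4878, 3, 29.064, 12.6829 ms; sum = 63.2348 ms.
Processing at 3 router(s): 3 × 1.3 ms = 3.9 ms.
End-to-end = 67.17 ms.

67.17 ms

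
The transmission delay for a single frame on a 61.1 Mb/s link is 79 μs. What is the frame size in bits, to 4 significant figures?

4827 bits

L = R × t_tx = 61100000 b/s × 7.9e-05 s = 4826.9 bits.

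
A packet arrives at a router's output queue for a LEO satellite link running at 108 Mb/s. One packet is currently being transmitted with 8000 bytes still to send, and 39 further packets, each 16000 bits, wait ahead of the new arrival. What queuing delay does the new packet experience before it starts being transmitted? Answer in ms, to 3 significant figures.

Each queued packet: L/R = 16000/108000000 = 0.148148 ms.
39 queued → 5.77778 ms.
Plus remaining 64000 bits of current packet: 0.592593 ms.
Queuing delay = 6.37 ms.

6.37 ms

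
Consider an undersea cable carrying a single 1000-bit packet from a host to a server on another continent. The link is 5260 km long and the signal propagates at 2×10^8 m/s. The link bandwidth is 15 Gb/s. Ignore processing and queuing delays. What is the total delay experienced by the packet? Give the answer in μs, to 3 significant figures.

Transmission delay = L/R = 1000 / 15000000000 = 0.0666667 μs.
Propagation delay = d/s = 5260000 m / 200000000 m/s = 26300 μs.
Total = 26300 μs.

26300 μs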